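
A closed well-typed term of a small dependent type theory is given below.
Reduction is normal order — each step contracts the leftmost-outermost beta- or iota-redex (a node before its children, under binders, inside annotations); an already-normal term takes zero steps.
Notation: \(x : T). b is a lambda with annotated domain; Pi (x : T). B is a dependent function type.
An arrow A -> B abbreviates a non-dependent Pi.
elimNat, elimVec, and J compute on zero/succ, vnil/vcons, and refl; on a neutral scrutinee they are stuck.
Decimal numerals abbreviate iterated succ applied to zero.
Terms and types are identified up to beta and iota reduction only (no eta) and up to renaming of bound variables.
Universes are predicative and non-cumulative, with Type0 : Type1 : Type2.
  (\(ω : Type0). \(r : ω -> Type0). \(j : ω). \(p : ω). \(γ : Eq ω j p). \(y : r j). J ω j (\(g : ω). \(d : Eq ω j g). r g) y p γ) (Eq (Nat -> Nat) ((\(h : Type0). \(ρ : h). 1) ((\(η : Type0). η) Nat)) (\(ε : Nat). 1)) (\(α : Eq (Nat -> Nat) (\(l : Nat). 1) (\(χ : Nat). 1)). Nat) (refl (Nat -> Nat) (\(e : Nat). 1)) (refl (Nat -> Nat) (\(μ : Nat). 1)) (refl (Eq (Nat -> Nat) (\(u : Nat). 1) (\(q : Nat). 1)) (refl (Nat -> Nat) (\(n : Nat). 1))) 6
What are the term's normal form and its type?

resulting normal form:
  6
inferred type:
  Nat
observation: 7 normal-order steps normalize the term, beginning with a beta-redex.


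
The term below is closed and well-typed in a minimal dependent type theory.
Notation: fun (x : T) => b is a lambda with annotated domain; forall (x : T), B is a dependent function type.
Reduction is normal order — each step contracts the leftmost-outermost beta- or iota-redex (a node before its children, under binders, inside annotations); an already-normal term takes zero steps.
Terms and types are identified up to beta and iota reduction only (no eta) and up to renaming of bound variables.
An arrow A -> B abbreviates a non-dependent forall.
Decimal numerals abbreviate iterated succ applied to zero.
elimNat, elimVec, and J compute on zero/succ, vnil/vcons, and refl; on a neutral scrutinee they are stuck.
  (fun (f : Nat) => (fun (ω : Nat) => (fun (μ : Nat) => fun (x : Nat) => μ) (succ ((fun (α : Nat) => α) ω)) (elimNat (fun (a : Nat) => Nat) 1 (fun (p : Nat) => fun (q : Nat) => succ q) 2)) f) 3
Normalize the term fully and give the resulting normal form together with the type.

reduced normal form:
  4
inferred type:
  Nat
observation: normalization takes exactly 5 steps under the normal-order strategy.


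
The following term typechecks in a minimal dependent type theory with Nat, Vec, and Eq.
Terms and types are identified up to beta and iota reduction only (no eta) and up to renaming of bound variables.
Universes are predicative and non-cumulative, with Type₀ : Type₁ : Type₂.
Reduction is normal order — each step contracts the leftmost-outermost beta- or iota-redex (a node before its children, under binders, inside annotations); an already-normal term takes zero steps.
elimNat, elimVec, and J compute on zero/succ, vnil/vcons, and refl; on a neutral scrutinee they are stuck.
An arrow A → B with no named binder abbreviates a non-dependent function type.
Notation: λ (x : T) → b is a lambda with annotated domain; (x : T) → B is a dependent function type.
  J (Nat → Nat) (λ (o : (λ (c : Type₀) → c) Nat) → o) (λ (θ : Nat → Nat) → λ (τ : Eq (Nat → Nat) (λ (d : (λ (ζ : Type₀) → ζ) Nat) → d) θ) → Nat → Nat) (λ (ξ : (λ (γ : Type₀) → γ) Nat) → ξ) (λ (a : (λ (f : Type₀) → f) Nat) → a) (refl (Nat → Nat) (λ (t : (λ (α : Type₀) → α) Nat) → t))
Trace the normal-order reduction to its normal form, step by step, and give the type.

normal-order reduction sequence:
  J (Nat → Nat) (λ (o : (λ (c : Type₀) → c) Nat) → o) (λ (θ : Nat → Nat) → λ (τ : Eq (Nat → Nat) (λ (d : (λ (ζ : Type₀) → ζ) Nat) → d) θ) → Nat → Nat) (λ (ξ : (λ (γ : Type₀) → γ) Nat) → ξ) (λ (a : (λ (f : Type₀) → f) Nat) → a) (refl (Nat → Nat) (λ (t : (λ (α : Type₀) → α) Nat) → t))
  ~> λ (o : (λ (c : Type₀) → c) Nat) → o
  ~> λ (o : Nat) → o
the term's type:
  Nat → Nat


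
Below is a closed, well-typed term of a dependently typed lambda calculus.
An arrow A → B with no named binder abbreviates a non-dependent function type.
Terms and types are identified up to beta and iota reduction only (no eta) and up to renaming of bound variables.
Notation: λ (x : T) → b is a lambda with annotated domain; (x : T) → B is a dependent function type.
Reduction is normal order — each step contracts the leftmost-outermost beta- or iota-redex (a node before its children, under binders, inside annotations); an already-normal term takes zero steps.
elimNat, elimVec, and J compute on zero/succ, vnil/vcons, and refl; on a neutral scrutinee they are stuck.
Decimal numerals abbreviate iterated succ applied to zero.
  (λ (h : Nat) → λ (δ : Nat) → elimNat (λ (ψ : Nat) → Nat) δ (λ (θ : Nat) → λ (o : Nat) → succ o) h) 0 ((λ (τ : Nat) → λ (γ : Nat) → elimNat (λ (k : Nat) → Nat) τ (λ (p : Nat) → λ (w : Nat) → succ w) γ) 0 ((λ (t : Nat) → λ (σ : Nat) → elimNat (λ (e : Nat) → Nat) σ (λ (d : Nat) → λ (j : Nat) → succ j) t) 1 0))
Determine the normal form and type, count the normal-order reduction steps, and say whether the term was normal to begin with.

reduced normal form:
  1
the term's type:
  Nat
reduction steps (normal order): 15
already normal: no
first redex: a beta-redex


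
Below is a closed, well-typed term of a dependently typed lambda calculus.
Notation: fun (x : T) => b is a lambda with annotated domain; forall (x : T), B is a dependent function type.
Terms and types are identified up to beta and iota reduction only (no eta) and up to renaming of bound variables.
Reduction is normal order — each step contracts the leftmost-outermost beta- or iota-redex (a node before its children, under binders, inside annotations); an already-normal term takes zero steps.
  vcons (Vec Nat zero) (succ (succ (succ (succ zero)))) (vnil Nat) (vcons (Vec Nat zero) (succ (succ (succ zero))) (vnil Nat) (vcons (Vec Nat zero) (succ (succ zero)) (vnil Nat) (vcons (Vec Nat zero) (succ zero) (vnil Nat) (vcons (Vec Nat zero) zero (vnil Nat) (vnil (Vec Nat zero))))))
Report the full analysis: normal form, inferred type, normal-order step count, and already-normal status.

reduced normal form:
  vcons (Vec Nat zero) (succ (succ (succ (succ zero)))) (vnil Nat) (vcons (Vec Nat zero) (succ (succ (succ zero))) (vnil Nat) (vcons (Vec Nat zero) (succ (succ zero)) (vnil Nat) (vcons (Vec Nat zero) (succ zero) (vnil Nat) (vcons (Vec Nat zero) zero (vnil Nat) (vnil (Vec Nat zero))))))
type:
  Vec (Vec Nat zero) (succ (succ (succ (succ (succ zero)))))
normal-order step count: 0
term was already normal: yes


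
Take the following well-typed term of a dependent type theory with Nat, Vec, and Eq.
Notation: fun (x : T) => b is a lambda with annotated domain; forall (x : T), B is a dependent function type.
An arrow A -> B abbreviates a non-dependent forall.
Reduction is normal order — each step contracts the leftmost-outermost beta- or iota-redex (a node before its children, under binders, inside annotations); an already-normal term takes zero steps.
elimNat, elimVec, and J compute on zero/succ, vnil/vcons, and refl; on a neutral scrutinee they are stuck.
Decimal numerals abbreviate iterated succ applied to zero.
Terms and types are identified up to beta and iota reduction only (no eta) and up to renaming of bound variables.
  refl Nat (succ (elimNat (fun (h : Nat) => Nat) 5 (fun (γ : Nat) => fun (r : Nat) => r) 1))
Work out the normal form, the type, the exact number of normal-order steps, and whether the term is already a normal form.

normal form:
  refl Nat 6
the term's type:
  Eq Nat 6 6
normal-order step count: 4
started in normal form: no
first redex: an elimNat iota-redex


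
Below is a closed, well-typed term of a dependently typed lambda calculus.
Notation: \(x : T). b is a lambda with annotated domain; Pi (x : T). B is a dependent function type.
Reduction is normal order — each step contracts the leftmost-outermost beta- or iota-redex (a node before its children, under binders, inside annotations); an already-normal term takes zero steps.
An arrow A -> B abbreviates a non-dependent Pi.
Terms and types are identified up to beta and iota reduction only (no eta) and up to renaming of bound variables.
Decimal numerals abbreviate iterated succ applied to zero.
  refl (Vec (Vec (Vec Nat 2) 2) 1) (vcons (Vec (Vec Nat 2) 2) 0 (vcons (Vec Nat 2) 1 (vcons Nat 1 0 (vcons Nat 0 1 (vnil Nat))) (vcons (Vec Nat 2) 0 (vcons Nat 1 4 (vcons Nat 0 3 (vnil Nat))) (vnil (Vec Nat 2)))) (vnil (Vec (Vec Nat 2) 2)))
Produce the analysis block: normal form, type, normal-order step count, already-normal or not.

normal form:
  refl (Vec (Vec (Vec Nat 2) 2) 1) (vcons (Vec (Vec Nat 2) 2) 0 (vcons (Vec Nat 2) 1 (vcons Nat 1 0 (vcons Nat 0 1 (vnil Nat))) (vcons (Vec Nat 2) 0 (vcons Nat 1 4 (vcons Nat 0 3 (vnil Nat))) (vnil (Vec Nat 2)))) (vnil (Vec (Vec Nat 2) 2)))
inferred type:
  Eq (Vec (Vec (Vec Nat 2) 2) 1) (vcons (Vec (Vec Nat 2) 2) 0 (vcons (Vec Nat 2) 1 (vcons Nat 1 0 (vcons Nat 0 1 (vnil Nat))) (vcons (Vec Nat 2) 0 (vcons Nat 1 4 (vcons Nat 0 3 (vnil Nat))) (vnil (Vec Nat 2)))) (vnil (Vec (Vec Nat 2) 2))) (vcons (Vec (Vec Nat 2) 2) 0 (vcons (Vec Nat 2) 1 (vcons Nat 1 0 (vcons Nat 0 1 (vnil Nat))) (vcons (Vec Nat 2) 0 (vcons Nat 1 4 (vcons Nat 0 3 (vnil Nat))) (vnil (Vec Nat 2)))) (vnil (Vec (Vec Nat 2) 2)))
reduction steps (normal order): 0
already normal: yes


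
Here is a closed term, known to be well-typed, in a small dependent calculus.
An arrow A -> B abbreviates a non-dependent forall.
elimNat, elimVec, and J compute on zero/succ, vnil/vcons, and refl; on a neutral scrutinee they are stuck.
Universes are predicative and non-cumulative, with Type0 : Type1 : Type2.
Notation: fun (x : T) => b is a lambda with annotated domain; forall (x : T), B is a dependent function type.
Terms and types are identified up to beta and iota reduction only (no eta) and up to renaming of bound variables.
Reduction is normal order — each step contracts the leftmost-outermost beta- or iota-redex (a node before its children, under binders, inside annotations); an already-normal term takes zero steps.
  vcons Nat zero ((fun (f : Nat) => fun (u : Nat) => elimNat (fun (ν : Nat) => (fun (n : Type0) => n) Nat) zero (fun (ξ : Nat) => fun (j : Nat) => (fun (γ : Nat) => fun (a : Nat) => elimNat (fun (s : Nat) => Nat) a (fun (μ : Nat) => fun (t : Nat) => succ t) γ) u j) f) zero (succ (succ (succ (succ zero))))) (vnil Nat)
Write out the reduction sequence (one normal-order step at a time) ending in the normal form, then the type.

normal-order reduction:
  vcons Nat zero ((fun (f : Nat) => fun (u : Nat) => elimNat (fun (ν : Nat) => (fun (n : Type0) => n) Nat) zero (fun (ξ : Nat) => fun (j : Nat) => (fun (γ : Nat) => fun (a : Nat) => elimNat (fun (s : Nat) => Nat) a (fun (μ : Nat) => fun (t : Nat) => succ t) γ) u j) f) zero (succ (succ (succ (succ zero))))) (vnil Nat)
  ~> vcons Nat zero ((fun (f : Nat) => elimNat (fun (u : Nat) => (fun (ν : Type0) => ν) Nat) zero (fun (n : Nat) => fun (ξ : Nat) => (fun (j : Nat) => fun (γ : Nat) => elimNat (fun (a : Nat) => Nat) γ (fun (s : Nat) => fun (μ : Nat) => succ μ) j) f ξ) zero) (succ (succ (succ (succ zero))))) (vnil Nat)
  ~> vcons Nat zero (elimNat (fun (f : Nat) => (fun (u : Type0) => u) Nat) zero (fun (ν : Nat) => fun (n : Nat) => (fun (ξ : Nat) => fun (j : Nat) => elimNat (fun (γ : Nat) => Nat) j (fun (a : Nat) => fun (s : Nat) => succ s) ξ) (succ (succ (succ (succ zero)))) n) zero) (vnil Nat)
  ~> vcons Nat zero zero (vnil Nat)
the term's type:
  Vec Nat (succ zero)


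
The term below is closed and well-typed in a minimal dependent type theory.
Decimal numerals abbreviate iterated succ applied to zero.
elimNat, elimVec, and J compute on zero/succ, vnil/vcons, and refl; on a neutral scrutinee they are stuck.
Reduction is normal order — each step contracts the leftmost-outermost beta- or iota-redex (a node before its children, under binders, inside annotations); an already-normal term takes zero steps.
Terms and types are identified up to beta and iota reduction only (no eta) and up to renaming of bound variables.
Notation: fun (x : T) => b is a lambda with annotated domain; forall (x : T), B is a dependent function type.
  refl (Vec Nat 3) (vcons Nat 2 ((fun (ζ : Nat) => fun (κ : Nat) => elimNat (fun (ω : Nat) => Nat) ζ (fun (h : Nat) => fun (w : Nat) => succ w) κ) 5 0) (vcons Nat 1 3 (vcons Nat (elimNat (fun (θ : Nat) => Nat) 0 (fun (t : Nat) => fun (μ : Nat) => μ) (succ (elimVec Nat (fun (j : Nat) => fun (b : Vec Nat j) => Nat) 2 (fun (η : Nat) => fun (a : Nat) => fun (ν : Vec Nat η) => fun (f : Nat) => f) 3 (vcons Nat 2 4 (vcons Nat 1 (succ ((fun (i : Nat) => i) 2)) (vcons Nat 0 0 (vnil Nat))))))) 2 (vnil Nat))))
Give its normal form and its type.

reduced normal form:
  refl (Vec Nat 3) (vcons Nat 2 5 (vcons Nat 1 3 (vcons Nat 0 2 (vnil Nat))))
inferred type:
  Eq (Vec Nat 3) (vcons Nat 2 5 (vcons Nat 1 3 (vcons Nat 0 2 (vnil Nat)))) (vcons Nat 2 5 (vcons Nat 1 3 (vcons Nat 0 2 (vnil Nat))))
observation: contracting a beta-redex first, the term normalizes in 29 steps.


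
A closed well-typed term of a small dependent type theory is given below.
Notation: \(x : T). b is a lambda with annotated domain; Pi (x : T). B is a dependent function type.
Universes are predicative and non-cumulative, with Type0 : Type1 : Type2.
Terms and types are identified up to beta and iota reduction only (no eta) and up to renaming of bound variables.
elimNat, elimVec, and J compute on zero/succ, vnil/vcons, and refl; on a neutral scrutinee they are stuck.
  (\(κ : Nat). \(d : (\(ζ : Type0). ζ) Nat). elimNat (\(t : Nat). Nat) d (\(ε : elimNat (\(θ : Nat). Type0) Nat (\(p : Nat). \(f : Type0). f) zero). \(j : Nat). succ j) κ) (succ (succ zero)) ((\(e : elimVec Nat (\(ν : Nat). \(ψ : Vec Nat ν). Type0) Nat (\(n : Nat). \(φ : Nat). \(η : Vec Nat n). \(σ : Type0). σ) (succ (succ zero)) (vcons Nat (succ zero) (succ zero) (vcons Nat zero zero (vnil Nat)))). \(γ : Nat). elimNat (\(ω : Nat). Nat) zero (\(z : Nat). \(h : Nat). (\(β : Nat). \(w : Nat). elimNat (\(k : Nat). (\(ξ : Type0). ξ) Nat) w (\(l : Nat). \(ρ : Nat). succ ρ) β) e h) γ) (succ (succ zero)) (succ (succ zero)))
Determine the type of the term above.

type:
  Nat


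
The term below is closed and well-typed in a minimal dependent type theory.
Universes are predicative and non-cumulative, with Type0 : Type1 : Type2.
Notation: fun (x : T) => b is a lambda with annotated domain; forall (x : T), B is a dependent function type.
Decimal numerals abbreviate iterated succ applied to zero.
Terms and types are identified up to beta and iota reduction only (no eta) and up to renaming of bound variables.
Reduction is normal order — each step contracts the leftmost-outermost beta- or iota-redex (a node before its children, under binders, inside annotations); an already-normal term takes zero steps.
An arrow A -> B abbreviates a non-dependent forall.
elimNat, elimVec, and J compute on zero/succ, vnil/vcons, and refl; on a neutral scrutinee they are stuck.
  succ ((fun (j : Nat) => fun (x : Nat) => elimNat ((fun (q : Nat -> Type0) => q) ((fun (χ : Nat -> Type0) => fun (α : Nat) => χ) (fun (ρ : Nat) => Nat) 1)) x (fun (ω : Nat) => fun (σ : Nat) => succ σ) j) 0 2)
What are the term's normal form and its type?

normal form:
  3
inferred type:
  Nat
observation: 3 normal-order steps separate the term from its normal form.


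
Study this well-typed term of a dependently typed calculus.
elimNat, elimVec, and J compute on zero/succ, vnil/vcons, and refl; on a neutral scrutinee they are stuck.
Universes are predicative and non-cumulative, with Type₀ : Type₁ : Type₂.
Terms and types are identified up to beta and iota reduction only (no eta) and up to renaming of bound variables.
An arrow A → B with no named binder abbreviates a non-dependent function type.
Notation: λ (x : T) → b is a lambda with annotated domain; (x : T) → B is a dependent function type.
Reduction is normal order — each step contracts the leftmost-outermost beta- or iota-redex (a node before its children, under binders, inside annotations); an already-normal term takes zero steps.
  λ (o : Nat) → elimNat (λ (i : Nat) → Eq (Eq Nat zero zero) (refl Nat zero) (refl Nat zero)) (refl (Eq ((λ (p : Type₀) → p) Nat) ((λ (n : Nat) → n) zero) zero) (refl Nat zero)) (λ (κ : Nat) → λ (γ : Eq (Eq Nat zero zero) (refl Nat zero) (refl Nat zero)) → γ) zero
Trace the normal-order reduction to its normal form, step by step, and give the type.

normal-order reduction:
  λ (o : Nat) → elimNat (λ (i : Nat) → Eq (Eq Nat zero zero) (refl Nat zero) (refl Nat zero)) (refl (Eq ((λ (p : Type₀) → p) Nat) ((λ (n : Nat) → n) zero) zero) (refl Nat zero)) (λ (κ : Nat) → λ (γ : Eq (Eq Nat zero zero) (refl Nat zero) (refl Nat zero)) → γ) zero
  ~> λ (o : Nat) → refl (Eq ((λ (i : Type₀) → i) Nat) ((λ (p : Nat) → p) zero) zero) (refl Nat zero)
  ~> λ (o : Nat) → refl (Eq Nat ((λ (i : Nat) → i) zero) zero) (refl Nat zero)
  ~> λ (o : Nat) → refl (Eq Nat zero zero) (refl Nat zero)
inferred type:
  Nat → Eq (Eq Nat zero zero) (refl Nat zero) (refl Nat zero)


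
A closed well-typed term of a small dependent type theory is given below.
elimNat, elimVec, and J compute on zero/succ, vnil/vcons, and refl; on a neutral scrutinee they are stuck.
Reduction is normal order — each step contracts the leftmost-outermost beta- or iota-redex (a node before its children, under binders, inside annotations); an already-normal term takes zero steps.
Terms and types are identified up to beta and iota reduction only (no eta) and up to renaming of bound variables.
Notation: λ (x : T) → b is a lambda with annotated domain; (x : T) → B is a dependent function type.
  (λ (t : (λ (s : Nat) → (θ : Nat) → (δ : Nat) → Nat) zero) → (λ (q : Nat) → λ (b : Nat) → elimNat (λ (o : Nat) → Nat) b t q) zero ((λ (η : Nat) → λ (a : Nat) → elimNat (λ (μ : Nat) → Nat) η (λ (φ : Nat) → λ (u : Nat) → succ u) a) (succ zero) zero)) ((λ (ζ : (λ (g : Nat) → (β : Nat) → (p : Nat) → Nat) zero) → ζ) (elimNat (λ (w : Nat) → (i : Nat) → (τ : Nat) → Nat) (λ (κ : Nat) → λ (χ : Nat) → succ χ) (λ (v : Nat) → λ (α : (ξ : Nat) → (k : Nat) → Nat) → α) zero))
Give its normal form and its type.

normal form:
  succ zero
type:
  Nat


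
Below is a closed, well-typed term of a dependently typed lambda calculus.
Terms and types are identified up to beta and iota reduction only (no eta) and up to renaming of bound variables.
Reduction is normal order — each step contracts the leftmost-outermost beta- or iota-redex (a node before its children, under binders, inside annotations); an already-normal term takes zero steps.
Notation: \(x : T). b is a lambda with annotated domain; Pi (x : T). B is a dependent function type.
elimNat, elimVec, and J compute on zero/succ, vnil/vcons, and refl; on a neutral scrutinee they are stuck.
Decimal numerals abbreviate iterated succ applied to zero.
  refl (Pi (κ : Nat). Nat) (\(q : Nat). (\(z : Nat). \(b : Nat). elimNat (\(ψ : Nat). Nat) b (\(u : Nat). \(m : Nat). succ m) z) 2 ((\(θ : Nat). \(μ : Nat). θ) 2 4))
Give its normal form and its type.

reduced normal form:
  refl (Pi (κ : Nat). Nat) (\(q : Nat). 4)
inferred type:
  Eq (Pi (κ : Nat). Nat) (\(q : Nat). 4) (\(z : Nat). 4)
observation: 11 normal-order steps separate the term from its normal form.


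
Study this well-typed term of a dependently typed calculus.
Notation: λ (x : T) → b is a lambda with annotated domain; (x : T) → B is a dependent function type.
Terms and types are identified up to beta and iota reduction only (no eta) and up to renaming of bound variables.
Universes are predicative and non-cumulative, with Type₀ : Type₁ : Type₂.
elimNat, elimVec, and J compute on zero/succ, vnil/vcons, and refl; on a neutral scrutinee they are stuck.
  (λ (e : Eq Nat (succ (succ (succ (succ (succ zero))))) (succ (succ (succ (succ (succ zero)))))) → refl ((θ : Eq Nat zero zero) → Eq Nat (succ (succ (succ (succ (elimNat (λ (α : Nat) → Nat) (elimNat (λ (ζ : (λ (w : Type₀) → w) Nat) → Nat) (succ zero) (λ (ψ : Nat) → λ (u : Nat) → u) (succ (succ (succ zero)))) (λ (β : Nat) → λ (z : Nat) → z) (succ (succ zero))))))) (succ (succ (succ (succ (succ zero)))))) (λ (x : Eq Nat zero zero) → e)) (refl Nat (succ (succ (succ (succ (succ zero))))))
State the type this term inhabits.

the term's type:
  Eq ((e : Eq Nat zero zero) → Eq Nat (succ (succ (succ (succ (succ zero))))) (succ (succ (succ (succ (succ zero)))))) (λ (θ : Eq Nat zero zero) → refl Nat (succ (succ (succ (succ (succ zero)))))) (λ (α : Eq Nat zero zero) → refl Nat (succ (succ (succ (succ (succ zero))))))


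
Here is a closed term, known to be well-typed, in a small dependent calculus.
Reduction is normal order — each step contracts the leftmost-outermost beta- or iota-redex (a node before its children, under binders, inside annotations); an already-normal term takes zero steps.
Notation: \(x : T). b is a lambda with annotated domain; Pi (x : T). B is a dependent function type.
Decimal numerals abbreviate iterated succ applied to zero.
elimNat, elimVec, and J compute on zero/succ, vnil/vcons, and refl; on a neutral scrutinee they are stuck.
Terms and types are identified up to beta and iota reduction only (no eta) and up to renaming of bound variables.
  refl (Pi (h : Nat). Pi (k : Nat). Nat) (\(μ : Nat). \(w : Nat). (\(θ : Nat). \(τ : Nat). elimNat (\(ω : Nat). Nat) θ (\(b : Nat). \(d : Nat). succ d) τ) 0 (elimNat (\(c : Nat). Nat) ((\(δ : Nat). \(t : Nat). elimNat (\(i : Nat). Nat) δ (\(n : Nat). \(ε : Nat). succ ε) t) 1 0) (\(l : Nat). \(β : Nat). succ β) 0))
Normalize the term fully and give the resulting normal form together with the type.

reduced normal form:
  refl (Pi (h : Nat). Pi (k : Nat). Nat) (\(μ : Nat). \(w : Nat). 1)
inferred type:
  Eq (Pi (h : Nat). Pi (k : Nat). Nat) (\(μ : Nat). \(w : Nat). 1) (\(θ : Nat). \(τ : Nat). 1)


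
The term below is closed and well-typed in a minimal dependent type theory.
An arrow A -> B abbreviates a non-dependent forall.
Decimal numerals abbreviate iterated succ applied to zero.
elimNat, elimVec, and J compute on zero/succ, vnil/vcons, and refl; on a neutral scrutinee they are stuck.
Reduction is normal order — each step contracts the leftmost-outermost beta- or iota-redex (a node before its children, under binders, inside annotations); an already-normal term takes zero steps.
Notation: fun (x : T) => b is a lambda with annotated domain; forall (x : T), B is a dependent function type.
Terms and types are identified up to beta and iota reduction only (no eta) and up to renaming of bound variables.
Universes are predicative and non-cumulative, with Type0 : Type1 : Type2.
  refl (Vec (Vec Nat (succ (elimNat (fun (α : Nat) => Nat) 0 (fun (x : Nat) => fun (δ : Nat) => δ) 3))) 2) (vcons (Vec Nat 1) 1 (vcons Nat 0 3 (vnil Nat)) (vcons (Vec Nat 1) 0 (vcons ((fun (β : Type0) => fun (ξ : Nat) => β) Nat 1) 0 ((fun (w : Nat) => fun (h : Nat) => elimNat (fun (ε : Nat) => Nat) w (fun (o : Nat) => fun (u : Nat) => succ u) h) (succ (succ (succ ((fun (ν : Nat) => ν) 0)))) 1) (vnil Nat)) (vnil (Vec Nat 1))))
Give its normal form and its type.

resulting normal form:
  refl (Vec (Vec Nat 1) 2) (vcons (Vec Nat 1) 1 (vcons Nat 0 3 (vnil Nat)) (vcons (Vec Nat 1) 0 (vcons Nat 0 4 (vnil Nat)) (vnil (Vec Nat 1))))
inferred type:
  Eq (Vec (Vec Nat 1) 2) (vcons (Vec Nat 1) 1 (vcons Nat 0 3 (vnil Nat)) (vcons (Vec Nat 1) 0 (vcons Nat 0 4 (vnil Nat)) (vnil (Vec Nat 1)))) (vcons (Vec Nat 1) 1 (vcons Nat 0 3 (vnil Nat)) (vcons (Vec Nat 1) 0 (vcons Nat 0 4 (vnil Nat)) (vnil (Vec Nat 1))))


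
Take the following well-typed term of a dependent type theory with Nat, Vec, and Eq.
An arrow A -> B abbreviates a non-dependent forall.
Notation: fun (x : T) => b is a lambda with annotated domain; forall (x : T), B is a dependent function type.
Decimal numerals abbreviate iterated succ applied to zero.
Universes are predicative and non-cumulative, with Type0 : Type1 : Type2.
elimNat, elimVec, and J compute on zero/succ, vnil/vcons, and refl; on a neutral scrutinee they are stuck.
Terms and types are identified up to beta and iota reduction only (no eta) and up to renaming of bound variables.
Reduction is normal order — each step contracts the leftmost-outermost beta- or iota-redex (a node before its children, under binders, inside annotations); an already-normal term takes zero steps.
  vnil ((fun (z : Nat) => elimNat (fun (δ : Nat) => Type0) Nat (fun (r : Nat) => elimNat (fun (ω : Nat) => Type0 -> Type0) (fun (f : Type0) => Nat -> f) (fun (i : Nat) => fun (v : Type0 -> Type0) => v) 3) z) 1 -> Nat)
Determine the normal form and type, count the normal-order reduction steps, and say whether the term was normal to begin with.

reduced normal form:
  vnil ((Nat -> Nat) -> Nat)
the term's type:
  Vec ((Nat -> Nat) -> Nat) 0
normal-order step count: 15
term was already normal: no
first contracted redex: a beta-redex


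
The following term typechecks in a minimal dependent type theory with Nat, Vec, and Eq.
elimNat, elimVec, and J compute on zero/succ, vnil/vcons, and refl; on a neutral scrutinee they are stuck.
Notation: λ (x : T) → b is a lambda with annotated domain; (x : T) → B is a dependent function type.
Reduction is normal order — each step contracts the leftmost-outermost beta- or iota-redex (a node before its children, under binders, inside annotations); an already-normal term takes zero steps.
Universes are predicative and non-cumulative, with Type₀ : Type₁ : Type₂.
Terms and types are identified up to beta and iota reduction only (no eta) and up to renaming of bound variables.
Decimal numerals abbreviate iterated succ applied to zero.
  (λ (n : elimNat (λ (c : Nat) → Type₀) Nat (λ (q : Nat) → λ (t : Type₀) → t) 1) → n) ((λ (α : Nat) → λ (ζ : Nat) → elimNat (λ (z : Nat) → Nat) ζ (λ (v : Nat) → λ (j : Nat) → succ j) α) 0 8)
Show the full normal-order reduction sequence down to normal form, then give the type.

reduction (normal order):
  (λ (n : elimNat (λ (c : Nat) → Type₀) Nat (λ (q : Nat) → λ (t : Type₀) → t) 1) → n) ((λ (α : Nat) → λ (ζ : Nat) → elimNat (λ (z : Nat) → Nat) ζ (λ (v : Nat) → λ (j : Nat) → succ j) α) 0 8)
  ~> (λ (n : Nat) → λ (c : Nat) → elimNat (λ (q : Nat) → Nat) c (λ (t : Nat) → λ (α : Nat) → succ α) n) 0 8
  ~> (λ (n : Nat) → elimNat (λ (c : Nat) → Nat) n (λ (q : Nat) → λ (t : Nat) → succ t) 0) 8
  ~> elimNat (λ (n : Nat) → Nat) 8 (λ (c : Nat) → λ (q : Nat) → succ q) 0
  ~> 8
type:
  Nat


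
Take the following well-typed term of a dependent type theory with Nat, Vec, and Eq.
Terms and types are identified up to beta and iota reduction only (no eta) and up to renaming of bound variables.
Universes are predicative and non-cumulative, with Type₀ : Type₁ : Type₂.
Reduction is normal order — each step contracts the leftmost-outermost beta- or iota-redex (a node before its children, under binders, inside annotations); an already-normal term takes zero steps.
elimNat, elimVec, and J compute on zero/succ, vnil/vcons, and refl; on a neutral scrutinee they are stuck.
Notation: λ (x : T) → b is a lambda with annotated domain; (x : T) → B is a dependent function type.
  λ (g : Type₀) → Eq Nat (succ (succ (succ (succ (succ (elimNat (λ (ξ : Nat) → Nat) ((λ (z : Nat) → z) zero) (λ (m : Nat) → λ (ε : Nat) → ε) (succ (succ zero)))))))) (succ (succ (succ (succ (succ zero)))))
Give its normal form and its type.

reduced normal form:
  λ (g : Type₀) → Eq Nat (succ (succ (succ (succ (succ zero))))) (succ (succ (succ (succ (succ zero)))))
inferred type:
  (g : Type₀) → Type₀
observation: 8 normal-order steps normalize the term, beginning with an elimNat iota-redex.


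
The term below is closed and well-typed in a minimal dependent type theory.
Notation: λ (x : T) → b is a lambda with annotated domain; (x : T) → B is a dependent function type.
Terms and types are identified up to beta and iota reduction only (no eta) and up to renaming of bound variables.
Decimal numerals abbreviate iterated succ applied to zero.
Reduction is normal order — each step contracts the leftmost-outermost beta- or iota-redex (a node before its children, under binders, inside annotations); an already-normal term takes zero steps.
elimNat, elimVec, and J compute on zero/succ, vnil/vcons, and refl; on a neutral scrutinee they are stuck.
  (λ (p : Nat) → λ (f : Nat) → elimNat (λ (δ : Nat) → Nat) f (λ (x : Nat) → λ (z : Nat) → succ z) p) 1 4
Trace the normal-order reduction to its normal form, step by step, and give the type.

normal-order reduction:
  (λ (p : Nat) → λ (f : Nat) → elimNat (λ (δ : Nat) → Nat) f (λ (x : Nat) → λ (z : Nat) → succ z) p) 1 4
  ~> (λ (p : Nat) → elimNat (λ (f : Nat) → Nat) p (λ (δ : Nat) → λ (x : Nat) → succ x) 1) 4
  ~> elimNat (λ (p : Nat) → Nat) 4 (λ (f : Nat) → λ (δ : Nat) → succ δ) 1
  ~> (λ (p : Nat) → λ (f : Nat) → succ f) 0 (elimNat (λ (δ : Nat) → Nat) 4 (λ (x : Nat) → λ (z : Nat) → succ z) 0)
  ~> (λ (p : Nat) → succ p) (elimNat (λ (f : Nat) → Nat) 4 (λ (δ : Nat) → λ (x : Nat) → succ x) 0)
  ~> succ (elimNat (λ (p : Nat) → Nat) 4 (λ (f : Nat) → λ (δ : Nat) → succ δ) 0)
  ~> 5
type:
  Nat


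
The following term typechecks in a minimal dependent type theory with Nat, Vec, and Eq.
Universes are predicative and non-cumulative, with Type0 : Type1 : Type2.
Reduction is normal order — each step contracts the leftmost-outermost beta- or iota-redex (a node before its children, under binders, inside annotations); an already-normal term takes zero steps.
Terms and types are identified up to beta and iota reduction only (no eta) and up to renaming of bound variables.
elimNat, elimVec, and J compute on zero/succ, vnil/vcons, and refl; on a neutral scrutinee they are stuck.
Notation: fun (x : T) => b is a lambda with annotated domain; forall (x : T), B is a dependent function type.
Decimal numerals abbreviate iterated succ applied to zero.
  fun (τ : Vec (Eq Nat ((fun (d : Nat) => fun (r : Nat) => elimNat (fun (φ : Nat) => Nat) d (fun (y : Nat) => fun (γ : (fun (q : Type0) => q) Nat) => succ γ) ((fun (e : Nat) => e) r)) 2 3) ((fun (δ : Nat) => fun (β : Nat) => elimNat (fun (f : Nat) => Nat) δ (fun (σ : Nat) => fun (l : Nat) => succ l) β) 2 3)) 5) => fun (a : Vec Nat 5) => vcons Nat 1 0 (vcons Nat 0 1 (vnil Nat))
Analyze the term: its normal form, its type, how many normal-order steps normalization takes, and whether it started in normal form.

normal form:
  fun (τ : Vec (Eq Nat 5 5) 5) => fun (d : Vec Nat 5) => vcons Nat 1 0 (vcons Nat 0 1 (vnil Nat))
inferred type:
  forall (τ : Vec (Eq Nat 5 5) 5), forall (d : Vec Nat 5), Vec Nat 2
normal-order step count: 26
already normal: no
first redex: a beta-redex


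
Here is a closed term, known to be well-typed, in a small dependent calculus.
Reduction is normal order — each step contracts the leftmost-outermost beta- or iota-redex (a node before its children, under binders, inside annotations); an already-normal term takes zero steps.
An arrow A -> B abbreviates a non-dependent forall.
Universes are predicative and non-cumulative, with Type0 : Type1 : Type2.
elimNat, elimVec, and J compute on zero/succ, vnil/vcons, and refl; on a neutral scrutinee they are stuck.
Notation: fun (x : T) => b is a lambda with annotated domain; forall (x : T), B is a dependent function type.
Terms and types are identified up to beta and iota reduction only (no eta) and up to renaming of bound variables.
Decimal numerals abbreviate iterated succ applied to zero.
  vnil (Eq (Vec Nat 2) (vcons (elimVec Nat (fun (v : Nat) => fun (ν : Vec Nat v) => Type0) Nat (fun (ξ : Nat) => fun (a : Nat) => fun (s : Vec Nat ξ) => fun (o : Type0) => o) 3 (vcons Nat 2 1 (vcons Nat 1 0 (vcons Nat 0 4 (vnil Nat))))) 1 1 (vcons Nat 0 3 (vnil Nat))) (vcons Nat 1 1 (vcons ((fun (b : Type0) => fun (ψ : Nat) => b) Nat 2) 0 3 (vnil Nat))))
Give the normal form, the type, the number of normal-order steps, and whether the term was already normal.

reduced normal form:
  vnil (Eq (Vec Nat 2) (vcons Nat 1 1 (vcons Nat 0 3 (vnil Nat))) (vcons Nat 1 1 (vcons Nat 0 3 (vnil Nat))))
the term's type:
  Vec (Eq (Vec Nat 2) (vcons Nat 1 1 (vcons Nat 0 3 (vnil Nat))) (vcons Nat 1 1 (vcons Nat 0 3 (vnil Nat)))) 0
reduction steps (normal order): 18
already normal: no
first contracted redex: an elimVec iota-redex


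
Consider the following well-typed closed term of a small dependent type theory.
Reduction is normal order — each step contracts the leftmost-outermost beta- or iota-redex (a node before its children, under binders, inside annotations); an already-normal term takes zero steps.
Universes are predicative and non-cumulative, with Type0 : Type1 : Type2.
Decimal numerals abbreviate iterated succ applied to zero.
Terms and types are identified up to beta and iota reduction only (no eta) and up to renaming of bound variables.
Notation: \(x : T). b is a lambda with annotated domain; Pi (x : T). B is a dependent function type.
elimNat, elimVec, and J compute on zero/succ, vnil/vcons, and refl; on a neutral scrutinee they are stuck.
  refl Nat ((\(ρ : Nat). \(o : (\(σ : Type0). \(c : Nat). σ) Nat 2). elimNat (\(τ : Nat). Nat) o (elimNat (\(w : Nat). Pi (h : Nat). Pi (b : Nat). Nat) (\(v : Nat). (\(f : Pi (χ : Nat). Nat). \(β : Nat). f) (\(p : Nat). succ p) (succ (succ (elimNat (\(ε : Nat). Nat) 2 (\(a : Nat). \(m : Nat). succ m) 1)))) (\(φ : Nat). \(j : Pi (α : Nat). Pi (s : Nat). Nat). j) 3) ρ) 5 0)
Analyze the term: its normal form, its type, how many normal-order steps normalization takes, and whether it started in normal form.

resulting normal form:
  refl Nat 5
inferred type:
  Eq Nat 5 5
reduction steps (normal order): 78
term was already normal: no
first redex: a beta-redex


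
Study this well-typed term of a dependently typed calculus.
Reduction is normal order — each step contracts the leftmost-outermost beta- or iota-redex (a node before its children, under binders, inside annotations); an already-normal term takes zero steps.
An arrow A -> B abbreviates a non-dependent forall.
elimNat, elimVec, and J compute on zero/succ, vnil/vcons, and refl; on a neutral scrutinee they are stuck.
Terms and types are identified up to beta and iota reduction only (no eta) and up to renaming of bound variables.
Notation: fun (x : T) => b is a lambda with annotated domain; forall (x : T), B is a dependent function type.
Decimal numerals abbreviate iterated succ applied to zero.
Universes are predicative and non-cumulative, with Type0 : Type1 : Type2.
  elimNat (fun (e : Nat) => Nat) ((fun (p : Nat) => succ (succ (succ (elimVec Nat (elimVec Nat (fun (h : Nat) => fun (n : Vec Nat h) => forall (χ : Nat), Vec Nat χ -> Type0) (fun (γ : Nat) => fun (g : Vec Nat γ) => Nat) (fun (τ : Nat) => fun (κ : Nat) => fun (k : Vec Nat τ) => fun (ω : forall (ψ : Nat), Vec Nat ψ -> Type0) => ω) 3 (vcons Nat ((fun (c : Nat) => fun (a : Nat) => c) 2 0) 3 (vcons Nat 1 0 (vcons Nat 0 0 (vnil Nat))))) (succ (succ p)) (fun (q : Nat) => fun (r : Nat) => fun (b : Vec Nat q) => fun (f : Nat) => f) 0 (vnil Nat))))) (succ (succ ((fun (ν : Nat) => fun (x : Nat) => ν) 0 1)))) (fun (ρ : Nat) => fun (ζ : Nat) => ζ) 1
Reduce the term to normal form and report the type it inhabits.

reduced normal form:
  7
the term's type:
  Nat
observation: 8 normal-order steps normalize the term, beginning with an elimNat iota-redex.


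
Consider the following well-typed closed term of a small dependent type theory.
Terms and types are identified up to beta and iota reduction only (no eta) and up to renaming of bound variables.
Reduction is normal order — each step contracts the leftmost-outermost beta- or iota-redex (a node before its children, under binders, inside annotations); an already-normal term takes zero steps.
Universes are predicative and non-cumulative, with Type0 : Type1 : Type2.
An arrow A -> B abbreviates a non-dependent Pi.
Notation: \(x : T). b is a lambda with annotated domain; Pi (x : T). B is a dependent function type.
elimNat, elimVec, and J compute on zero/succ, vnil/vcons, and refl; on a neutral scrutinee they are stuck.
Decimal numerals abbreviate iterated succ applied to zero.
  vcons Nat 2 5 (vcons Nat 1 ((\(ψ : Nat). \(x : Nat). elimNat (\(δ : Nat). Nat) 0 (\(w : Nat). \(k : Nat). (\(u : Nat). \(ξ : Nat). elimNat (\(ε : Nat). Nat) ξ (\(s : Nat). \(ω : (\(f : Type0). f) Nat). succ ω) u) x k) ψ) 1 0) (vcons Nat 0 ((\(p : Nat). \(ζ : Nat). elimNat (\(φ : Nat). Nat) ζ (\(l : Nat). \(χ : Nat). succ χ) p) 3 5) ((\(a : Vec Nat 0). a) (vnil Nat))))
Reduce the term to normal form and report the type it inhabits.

resulting normal form:
  vcons Nat 2 5 (vcons Nat 1 0 (vcons Nat 0 8 (vnil Nat)))
the term's type:
  Vec Nat 3


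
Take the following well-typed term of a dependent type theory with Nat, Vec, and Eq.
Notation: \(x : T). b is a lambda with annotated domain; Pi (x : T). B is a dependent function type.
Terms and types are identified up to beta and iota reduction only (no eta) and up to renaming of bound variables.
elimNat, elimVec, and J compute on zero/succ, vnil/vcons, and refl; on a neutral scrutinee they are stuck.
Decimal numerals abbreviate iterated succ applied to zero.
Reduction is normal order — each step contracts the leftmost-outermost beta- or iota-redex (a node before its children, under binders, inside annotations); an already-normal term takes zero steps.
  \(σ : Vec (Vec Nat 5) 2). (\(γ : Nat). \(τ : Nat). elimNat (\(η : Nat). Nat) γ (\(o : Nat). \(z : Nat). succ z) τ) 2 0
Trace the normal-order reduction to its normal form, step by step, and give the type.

reduction (normal order):
  \(σ : Vec (Vec Nat 5) 2). (\(γ : Nat). \(τ : Nat). elimNat (\(η : Nat). Nat) γ (\(o : Nat). \(z : Nat). succ z) τ) 2 0
  ~> \(σ : Vec (Vec Nat 5) 2). (\(γ : Nat). elimNat (\(τ : Nat). Nat) 2 (\(η : Nat). \(o : Nat). succ o) γ) 0
  ~> \(σ : Vec (Vec Nat 5) 2). elimNat (\(γ : Nat). Nat) 2 (\(τ : Nat). \(η : Nat). succ η) 0
  ~> \(σ : Vec (Vec Nat 5) 2). 2
inferred type:
  Pi (σ : Vec (Vec Nat 5) 2). Nat


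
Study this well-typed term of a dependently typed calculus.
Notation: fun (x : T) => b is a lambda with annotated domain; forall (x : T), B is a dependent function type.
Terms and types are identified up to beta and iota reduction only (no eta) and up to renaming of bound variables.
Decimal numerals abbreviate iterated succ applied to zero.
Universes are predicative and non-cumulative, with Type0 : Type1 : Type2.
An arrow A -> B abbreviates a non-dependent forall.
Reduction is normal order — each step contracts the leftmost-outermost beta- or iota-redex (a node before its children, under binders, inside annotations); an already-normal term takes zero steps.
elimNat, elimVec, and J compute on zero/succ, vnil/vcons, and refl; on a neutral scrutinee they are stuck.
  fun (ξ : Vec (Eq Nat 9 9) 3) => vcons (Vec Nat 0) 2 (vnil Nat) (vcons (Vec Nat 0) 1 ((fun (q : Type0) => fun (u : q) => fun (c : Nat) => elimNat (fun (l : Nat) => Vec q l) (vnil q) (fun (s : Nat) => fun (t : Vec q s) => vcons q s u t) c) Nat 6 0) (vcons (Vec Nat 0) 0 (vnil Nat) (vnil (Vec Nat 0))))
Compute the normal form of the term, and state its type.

resulting normal form:
  fun (ξ : Vec (Eq Nat 9 9) 3) => vcons (Vec Nat 0) 2 (vnil Nat) (vcons (Vec Nat 0) 1 (vnil Nat) (vcons (Vec Nat 0) 0 (vnil Nat) (vnil (Vec Nat 0))))
the term's type:
  Vec (Eq Nat 9 9) 3 -> Vec (Vec Nat 0) 3


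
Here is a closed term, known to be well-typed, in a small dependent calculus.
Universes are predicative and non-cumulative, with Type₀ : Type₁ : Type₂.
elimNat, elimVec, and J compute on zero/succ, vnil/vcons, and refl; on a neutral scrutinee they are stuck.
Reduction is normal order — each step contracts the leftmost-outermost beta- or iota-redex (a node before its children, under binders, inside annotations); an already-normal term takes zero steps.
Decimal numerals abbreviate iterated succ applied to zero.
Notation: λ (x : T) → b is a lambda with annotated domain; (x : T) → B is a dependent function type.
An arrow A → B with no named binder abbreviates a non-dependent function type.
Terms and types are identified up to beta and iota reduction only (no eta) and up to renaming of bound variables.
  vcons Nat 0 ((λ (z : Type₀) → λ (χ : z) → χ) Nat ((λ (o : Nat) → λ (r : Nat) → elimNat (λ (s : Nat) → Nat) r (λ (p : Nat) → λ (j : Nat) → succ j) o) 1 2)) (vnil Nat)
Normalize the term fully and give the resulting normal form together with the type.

reduced normal form:
  vcons Nat 0 3 (vnil Nat)
inferred type:
  Vec Nat 1
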